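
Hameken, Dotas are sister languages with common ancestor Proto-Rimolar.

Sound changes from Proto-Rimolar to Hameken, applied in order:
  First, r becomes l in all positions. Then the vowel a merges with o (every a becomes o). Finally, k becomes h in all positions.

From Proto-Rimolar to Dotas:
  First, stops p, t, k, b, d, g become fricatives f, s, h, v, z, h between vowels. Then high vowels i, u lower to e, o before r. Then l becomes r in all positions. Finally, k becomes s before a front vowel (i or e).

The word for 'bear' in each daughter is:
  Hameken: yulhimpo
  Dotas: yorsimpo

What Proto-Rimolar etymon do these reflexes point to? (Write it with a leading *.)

*yurkimpo

Position 3: Hameken has l, Dotas has r. Taking the neighbouring segments as reconstructed: Hameken l could go back to *l or *r; Dotas r can only go back to *r — the one source consistent with every daughter is *r.
Position 2: Hameken has u, Dotas has o. Hameken preserves u here (none of its changes turn any other segment into u), so the proto-segment is *u.
Position 4: Hameken has h, Dotas has s. Taking the neighbouring segments as reconstructed: Hameken h could go back to *k or *h; Dotas s could go back to *k or *s — the one source consistent with every daughter is *k.
The remaining positions agree across the daughters. Check the candidate against every language:
Hameken: start from *yurkimpo.
  rule 1 (unconditioned shift): yurkimpo → yulkimpo
  rule 2: no change — yulkimpo
  rule 3 (unconditioned shift): yulkimpo → yulhimpo
  ⇒ Hameken yulhimpo
Dotas: start from *yurkimpo.
  rule 1: no change — yurkimpo
  rule 2 (pre-rhotic lowering): yurkimpo → yorkimpo
  rule 3: no change — yorkimpo
  rule 4 (palatalisation): yorkimpo → yorsimpo
  ⇒ Dotas yorsimpo
No other proto-form is consistent with every reflex, so the reconstruction is *yurkimpo.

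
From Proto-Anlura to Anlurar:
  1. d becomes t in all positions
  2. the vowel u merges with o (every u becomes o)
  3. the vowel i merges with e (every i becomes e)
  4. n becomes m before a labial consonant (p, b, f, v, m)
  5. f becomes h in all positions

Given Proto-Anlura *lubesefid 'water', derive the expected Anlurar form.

Anlurar: start from *lubesefid.
  rule 1 (unconditioned shift): lubesefid → lubesefit
  rule 2 (vowel merger): lubesefit → lobesefit
  rule 3 (vowel merger): lobesefit → lobesefet
  rule 4: no change — lobesefet
  rule 5 (unconditioned shift): lobesefet → lobesehet
  ⇒ Anlurar lobesehet

lobesehet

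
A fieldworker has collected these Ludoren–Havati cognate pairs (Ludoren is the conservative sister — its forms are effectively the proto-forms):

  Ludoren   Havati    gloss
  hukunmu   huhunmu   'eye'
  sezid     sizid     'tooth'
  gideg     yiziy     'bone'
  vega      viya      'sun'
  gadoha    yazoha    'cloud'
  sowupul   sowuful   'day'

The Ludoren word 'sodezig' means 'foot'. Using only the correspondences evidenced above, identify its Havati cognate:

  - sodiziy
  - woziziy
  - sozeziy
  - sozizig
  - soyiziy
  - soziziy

gideg ~ yiziy — Ludoren d corresponds to Havati z between vowels (before a front vowel).
sezid ~ sizid, gideg ~ yiziy — Ludoren e corresponds to Havati i after a consonant, before a consonant other than r, m, n, p, b, f, v.
gideg ~ yiziy — Ludoren g corresponds to Havati y word-finally.
Applying these to Ludoren 'sodezig':
  sodezig → sozezig   (d→z between vowels (before a front vowel))
  sozezig → sozizig   (e→i after a consonant, before a consonant other than r, m, n, p, b, f, v)
  sozizig → soziziy   (g→y word-finally)
So the Havati cognate is 'soziziy'.

soziziy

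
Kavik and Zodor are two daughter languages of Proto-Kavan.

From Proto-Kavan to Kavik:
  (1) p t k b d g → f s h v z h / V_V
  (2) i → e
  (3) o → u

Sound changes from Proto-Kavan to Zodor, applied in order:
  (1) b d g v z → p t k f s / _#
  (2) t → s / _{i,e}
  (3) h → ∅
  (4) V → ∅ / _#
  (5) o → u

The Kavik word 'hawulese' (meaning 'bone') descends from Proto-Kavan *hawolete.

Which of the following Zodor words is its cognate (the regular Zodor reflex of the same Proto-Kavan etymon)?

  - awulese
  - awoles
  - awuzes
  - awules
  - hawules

Zodor: start from *hawolete.
  rule 1: no change — hawolete
  rule 2 (palatalisation): hawolete → hawolese
  rule 3 (h-loss): hawolese → awolese
  rule 4 (apocope): awolese → awoles
  rule 5 (vowel merger): awoles → awules
  ⇒ Zodor awules
Among the options, 'awules' alone shows every Zodor change applied in order.

awules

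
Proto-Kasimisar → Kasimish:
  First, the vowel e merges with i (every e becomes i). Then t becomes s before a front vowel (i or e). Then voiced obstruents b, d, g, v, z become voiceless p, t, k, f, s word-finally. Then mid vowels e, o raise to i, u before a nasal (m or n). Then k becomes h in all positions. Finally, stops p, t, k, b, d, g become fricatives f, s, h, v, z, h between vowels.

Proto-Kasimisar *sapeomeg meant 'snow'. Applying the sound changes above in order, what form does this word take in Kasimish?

Kasimish: start from *sapeomeg.
  rule 1 (vowel merger): sapeomeg → sapiomig
  rule 2: no change — sapiomig
  rule 3 (final devoicing): sapiomig → sapiomik
  rule 4 (pre-nasal raising): sapiomik → sapiumik
  rule 5 (unconditioned shift): sapiumik → sapiumih
  rule 6 (intervocalic lenition): sapiumih → safiumih
  ⇒ Kasimish safiumih

safiumih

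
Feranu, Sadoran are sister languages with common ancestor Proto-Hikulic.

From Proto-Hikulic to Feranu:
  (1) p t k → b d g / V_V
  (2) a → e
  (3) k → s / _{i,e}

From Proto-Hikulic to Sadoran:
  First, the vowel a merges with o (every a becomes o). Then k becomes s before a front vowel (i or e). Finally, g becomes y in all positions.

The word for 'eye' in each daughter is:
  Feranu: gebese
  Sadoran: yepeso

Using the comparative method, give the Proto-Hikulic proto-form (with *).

*gepesa

Position 6: Feranu has e, Sadoran has o. Taking the neighbouring segments as reconstructed: Feranu e could go back to *a or *e; Sadoran o could go back to *a or *o — the one source consistent with every daughter is *a.
Position 1: Feranu has g, Sadoran has y. Taking the neighbouring segments as reconstructed: Feranu g can only go back to *g; Sadoran y could go back to *g or *y — the one source consistent with every daughter is *g.
Verify the candidate proto-form against each daughter:
Feranu: *gepesa > gebesa > gebese  (by intervocalic voicing, vowel merger)
Sadoran: *gepesa
  gepesa → gepeso   [vowel merger]
  gepeso (rule 2 does not apply)
  gepeso → yepeso   [unconditioned shift]
  giving Sadoran yepeso.
*gepesa is the unique common source.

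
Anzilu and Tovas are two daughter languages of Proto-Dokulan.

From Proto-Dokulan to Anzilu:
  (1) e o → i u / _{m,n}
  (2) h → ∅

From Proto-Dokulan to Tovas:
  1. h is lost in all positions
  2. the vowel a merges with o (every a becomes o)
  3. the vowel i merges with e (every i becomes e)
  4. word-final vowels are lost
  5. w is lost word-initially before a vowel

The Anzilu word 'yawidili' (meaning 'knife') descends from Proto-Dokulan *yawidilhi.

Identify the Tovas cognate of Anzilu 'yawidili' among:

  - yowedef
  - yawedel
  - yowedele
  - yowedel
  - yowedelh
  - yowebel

Tovas: *yawidilhi
  yawidilhi → yawidili   [h-loss]
  yawidili → yowidili   [vowel merger]
  yowidili → yowedele   [vowel merger]
  yowedele → yowedel   [apocope]
  yowedel (rule 5 does not apply)
  giving Tovas yowedel.
Only 'yowedel' matches the regular Tovas development of *yawidilhi.

yowedel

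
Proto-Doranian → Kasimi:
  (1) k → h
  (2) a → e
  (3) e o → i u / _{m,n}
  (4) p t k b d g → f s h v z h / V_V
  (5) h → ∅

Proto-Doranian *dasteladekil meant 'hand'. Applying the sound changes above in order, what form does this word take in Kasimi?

Kasimi: start from *dasteladekil.
  rule 1 (unconditioned shift): dasteladekil → dasteladehil
  rule 2 (vowel merger): dasteladehil → desteledehil
  rule 3: no change — desteledehil
  rule 4 (intervocalic lenition): desteledehil → destelezehil
  rule 5 (h-loss): destelezehil → destelezeil
  ⇒ Kasimi destelezeil

destelezeil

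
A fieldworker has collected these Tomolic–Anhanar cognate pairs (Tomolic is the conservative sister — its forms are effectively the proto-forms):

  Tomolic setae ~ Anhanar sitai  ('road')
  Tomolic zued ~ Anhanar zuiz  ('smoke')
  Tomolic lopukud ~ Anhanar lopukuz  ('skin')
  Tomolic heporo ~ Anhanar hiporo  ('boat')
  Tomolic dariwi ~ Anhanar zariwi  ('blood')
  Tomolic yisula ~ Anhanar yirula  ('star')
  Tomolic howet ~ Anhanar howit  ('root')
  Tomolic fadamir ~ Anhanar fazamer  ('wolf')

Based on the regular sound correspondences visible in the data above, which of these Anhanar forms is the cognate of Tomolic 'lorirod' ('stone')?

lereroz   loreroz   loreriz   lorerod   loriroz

fadamir ~ fazamer — Tomolic i corresponds to Anhanar e after a consonant, before r.
zued ~ zuiz, lopukud ~ lopukuz — Tomolic d corresponds to Anhanar z word-finally.
Applying these to Tomolic 'lorirod':
  lorirod → lorerod   (i→e after a consonant, before r)
  lorerod → loreroz   (d→z word-finally)
So the Anhanar cognate is 'loreroz'.

loreroz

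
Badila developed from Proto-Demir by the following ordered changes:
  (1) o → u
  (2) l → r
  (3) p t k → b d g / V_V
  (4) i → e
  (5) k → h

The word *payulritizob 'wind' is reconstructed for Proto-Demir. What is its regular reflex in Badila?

Badila: *payulritizob
  payulritizob → payulritizub   [vowel merger]
  payulritizub → payurritizub   [unconditioned shift]
  payurritizub → payurridizub   [intervocalic voicing]
  payurridizub → payurredezub   [vowel merger]
  payurredezub (rule 5 does not apply)
  giving Badila payurredezub.

payurredezub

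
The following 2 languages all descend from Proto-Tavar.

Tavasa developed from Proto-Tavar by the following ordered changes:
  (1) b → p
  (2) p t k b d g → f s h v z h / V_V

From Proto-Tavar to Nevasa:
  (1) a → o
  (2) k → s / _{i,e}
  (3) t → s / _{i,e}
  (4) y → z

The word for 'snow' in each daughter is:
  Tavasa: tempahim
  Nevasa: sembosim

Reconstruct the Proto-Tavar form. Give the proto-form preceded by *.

*tembakim

Position 4: Tavasa has p, Nevasa has b. Nevasa preserves b here (none of its changes turn any other segment into b), so the proto-segment is *b.
Position 1: Tavasa has t, Nevasa has s. Tavasa preserves t here (none of its changes turn any other segment into t), so the proto-segment is *t.
Position 5: Tavasa has a, Nevasa has o. Tavasa preserves a here (none of its changes turn any other segment into a), so the proto-segment is *a.
Continuing position by position gives *tembakim; check it forward:
Tavasa: *tembakim
  tembakim → tempakim   [unconditioned shift]
  tempakim → tempahim   [intervocalic lenition]
  giving Tavasa tempahim.
Nevasa: start from *tembakim.
  rule 1 (vowel merger): tembakim → tembokim
  rule 2 (palatalisation): tembokim → tembosim
  rule 3 (palatalisation): tembosim → sembosim
  rule 4: no change — sembosim
  ⇒ Nevasa sembosim
Only *tembakim yields all of Tavasa tempahim, Nevasa sembosim.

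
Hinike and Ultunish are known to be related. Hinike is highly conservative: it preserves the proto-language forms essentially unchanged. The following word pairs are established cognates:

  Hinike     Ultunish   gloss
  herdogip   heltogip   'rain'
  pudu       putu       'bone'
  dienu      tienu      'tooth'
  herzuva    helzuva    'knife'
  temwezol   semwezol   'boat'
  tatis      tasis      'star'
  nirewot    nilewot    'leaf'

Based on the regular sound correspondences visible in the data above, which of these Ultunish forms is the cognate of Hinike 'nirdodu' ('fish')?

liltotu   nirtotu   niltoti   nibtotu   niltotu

herdogip ~ heltogip, herzuva ~ helzuva — Hinike r corresponds to Ultunish l after a vowel, before a consonant other than r, m, n, p, b, f, v.
herdogip ~ heltogip — Hinike d corresponds to Ultunish t after a consonant, before a back vowel.
pudu ~ putu — Hinike d corresponds to Ultunish t between vowels (before a back vowel).
Applying these to Hinike 'nirdodu':
  nirdodu → nildodu   (r→l after a vowel, before a consonant other than r, m, n, p, b, f, v)
  nildodu → niltodu   (d→t after a consonant, before a back vowel)
  niltodu → niltotu   (d→t between vowels (before a back vowel))
So the Ultunish cognate is 'niltotu'.

niltotu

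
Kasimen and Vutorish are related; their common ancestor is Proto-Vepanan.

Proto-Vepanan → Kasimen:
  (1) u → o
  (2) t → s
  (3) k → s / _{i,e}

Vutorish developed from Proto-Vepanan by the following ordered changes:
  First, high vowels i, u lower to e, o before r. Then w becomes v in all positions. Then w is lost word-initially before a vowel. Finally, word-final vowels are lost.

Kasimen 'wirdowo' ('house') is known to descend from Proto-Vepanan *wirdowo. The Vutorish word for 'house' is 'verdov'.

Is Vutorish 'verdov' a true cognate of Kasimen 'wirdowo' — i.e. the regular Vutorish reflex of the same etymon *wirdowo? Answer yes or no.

yes

Derive the expected Vutorish reflex of *wirdowo:
Vutorish: *wirdowo > werdowo > verdovo > verdov  (by pre-rhotic lowering, unconditioned shift, apocope)
Vutorish 'verdov' matches the regular reflex exactly, so the pair is cognate.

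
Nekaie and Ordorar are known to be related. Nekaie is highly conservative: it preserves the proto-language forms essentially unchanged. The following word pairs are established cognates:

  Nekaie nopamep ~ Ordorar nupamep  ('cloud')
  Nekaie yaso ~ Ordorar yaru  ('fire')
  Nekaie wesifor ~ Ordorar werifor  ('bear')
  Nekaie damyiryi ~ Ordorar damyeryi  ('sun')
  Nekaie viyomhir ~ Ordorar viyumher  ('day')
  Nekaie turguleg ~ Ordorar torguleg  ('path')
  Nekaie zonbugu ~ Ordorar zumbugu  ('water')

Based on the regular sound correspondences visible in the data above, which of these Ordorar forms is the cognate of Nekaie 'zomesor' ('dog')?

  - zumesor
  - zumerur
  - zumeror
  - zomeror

viyomhir ~ viyumher — Nekaie o corresponds to Ordorar u after a consonant, before a nasal.
yaso ~ yaru — Nekaie s corresponds to Ordorar r between vowels (before a back vowel).
Applying these to Nekaie 'zomesor':
  zomesor → zumesor   (o→u after a consonant, before a nasal)
  zumesor → zumeror   (s→r between vowels (before a back vowel))
So the Ordorar cognate is 'zumeror'.

zumeror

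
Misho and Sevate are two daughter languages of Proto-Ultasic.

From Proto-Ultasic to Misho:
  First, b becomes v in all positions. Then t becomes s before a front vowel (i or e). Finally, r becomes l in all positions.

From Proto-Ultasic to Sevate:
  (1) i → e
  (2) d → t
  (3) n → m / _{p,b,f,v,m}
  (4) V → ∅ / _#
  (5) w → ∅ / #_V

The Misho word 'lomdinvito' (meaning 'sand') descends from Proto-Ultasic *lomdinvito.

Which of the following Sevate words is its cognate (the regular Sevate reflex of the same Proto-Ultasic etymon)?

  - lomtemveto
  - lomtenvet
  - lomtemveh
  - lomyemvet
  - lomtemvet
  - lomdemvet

Sevate: *lomdinvito
  lomdinvito → lomdenveto   [vowel merger]
  lomdenveto → lomtenveto   [unconditioned shift]
  lomtenveto → lomtemveto   [nasal place assimilation]
  lomtemveto → lomtemvet   [apocope]
  lomtemvet (rule 5 does not apply)
  giving Sevate lomtemvet.
The other candidates each miss or misapply at least one Sevate change.

lomtemvet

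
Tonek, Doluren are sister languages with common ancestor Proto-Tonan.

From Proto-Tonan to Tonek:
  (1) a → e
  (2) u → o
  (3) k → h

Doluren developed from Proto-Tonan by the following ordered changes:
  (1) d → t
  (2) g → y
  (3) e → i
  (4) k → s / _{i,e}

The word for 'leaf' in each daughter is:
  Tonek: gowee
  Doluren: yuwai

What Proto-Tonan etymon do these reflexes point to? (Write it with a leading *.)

*guwae

Position 1: Tonek has g, Doluren has y. Tonek preserves g here (none of its changes turn any other segment into g), so the proto-segment is *g.
Position 5: Tonek has e, Doluren has i. Taking the neighbouring segments as reconstructed: Tonek e could go back to *a or *e; Doluren i could go back to *e or *i — the one source consistent with every daughter is *e.
Position 2: Tonek has o, Doluren has u. Doluren preserves u here (none of its changes turn any other segment into u), so the proto-segment is *u.
This points to *guwae. Verify forward in each daughter:
Tonek: *guwae
  guwae → guwee   [vowel merger]
  guwee → gowee   [vowel merger]
  gowee (rule 3 does not apply)
  giving Tonek gowee.
Doluren: *guwae > yuwae > yuwai  (by unconditioned shift, vowel merger)
No other proto-form is consistent with every reflex, so the reconstruction is *guwae.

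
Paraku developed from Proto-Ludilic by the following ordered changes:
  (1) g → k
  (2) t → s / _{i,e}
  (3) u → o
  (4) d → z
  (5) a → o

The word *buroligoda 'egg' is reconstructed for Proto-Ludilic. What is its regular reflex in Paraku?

borolikozo

Paraku: *buroligoda > burolikoda > borolikoda > borolikoza > borolikozo  (by unconditioned shift, vowel merger, unconditioned shift, vowel merger)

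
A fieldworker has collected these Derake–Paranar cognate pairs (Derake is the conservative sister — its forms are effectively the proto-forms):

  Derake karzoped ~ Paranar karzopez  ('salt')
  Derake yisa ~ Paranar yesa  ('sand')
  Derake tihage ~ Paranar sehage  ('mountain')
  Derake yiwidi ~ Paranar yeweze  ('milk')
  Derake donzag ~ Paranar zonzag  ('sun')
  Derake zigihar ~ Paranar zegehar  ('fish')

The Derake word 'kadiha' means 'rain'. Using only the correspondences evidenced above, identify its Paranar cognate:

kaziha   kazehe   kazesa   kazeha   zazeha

yiwidi ~ yeweze — Derake d corresponds to Paranar z between vowels (before a front vowel).
yisa ~ yesa, tihage ~ sehage — Derake i corresponds to Paranar e after a consonant, before a consonant other than r, m, n, p, b, f, v.
Applying these to Derake 'kadiha':
  kadiha → kaziha   (d→z between vowels (before a front vowel))
  kaziha → kazeha   (i→e after a consonant, before a consonant other than r, m, n, p, b, f, v)
So the Paranar cognate is 'kazeha'.

kazeha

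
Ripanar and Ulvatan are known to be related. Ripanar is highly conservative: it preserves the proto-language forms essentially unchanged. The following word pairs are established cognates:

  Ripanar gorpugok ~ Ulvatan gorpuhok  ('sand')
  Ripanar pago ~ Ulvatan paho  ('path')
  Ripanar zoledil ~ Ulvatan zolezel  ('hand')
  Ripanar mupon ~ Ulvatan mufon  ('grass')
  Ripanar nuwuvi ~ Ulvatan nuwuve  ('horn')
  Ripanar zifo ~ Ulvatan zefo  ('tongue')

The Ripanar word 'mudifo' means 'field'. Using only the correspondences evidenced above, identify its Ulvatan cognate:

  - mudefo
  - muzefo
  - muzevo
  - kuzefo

muzefo

zoledil ~ zolezel — Ripanar d corresponds to Ulvatan z between vowels (before a front vowel).
zifo ~ zefo — Ripanar i corresponds to Ulvatan e after a consonant, before a labial obstruent.
Applying these to Ripanar 'mudifo':
  mudifo → muzifo   (d→z between vowels (before a front vowel))
  muzifo → muzefo   (i→e after a consonant, before a labial obstruent)
So the Ulvatan cognate is 'muzefo'.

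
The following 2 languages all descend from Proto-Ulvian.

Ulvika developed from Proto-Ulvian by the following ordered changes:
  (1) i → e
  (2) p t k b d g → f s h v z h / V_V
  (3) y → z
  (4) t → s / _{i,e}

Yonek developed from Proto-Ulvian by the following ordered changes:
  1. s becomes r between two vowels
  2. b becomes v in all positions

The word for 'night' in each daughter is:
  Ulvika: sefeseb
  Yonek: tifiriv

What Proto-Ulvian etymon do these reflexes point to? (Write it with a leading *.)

Position 4: Ulvika has e, Yonek has i. Yonek preserves i here (none of its changes turn any other segment into i), so the proto-segment is *i.
Position 5: Ulvika has s, Yonek has r. Taking the neighbouring segments as reconstructed: Ulvika s could go back to *t or *s; Yonek r could go back to *s or *r — the one source consistent with every daughter is *s.
Position 7: Ulvika has b, Yonek has v. Ulvika preserves b here (none of its changes turn any other segment into b), so the proto-segment is *b.
This points to *tifisib. Verify forward in each daughter:
Ulvika: *tifisib
  tifisib → tefeseb   [vowel merger]
  tefeseb (rule 2 does not apply)
  tefeseb (rule 3 does not apply)
  tefeseb → sefeseb   [palatalisation]
  giving Ulvika sefeseb.
Yonek: *tifisib
  tifisib → tifirib   [rhotacism]
  tifirib → tifiriv   [unconditioned shift]
  giving Yonek tifiriv.
*tifisib is the unique common source.

*tifisib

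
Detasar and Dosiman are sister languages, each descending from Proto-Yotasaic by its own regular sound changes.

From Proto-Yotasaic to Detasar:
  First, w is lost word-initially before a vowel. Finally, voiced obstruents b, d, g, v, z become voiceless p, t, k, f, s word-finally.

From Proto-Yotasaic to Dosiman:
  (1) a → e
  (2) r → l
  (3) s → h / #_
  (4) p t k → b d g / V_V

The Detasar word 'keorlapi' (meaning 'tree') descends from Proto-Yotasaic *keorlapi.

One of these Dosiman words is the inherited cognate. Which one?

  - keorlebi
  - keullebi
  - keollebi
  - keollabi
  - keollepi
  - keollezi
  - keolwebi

Dosiman: *keorlapi > keorlepi > keollepi > keollebi  (by vowel merger, unconditioned shift, intervocalic voicing)

keollebi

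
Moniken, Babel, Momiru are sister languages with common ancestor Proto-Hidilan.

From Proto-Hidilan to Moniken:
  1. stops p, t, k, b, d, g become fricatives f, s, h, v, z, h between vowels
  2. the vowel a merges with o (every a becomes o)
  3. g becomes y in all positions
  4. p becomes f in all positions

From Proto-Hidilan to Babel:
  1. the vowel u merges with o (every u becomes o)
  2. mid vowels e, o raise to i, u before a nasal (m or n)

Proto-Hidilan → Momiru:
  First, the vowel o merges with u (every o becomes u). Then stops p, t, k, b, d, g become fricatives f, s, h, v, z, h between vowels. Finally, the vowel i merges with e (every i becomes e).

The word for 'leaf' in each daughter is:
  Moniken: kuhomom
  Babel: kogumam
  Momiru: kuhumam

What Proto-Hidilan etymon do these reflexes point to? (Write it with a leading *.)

Position 6: Moniken has o, Babel has a, Momiru has a. Babel preserves a here (none of its changes turn any other segment into a), so the proto-segment is *a.
Position 2: Moniken has u, Babel has o, Momiru has u. Moniken preserves u here (none of its changes turn any other segment into u), so the proto-segment is *u.
Position 4: Moniken has o, Babel has u, Momiru has u. Taking the neighbouring segments as reconstructed: Moniken o could go back to *a or *o; Babel u could go back to *o or *u; Momiru u could go back to *o or *u — the one source consistent with every daughter is *o.
Verify the candidate proto-form against each daughter:
Moniken: start from *kugomam.
  rule 1 (intervocalic lenition): kugomam → kuhomam
  rule 2 (vowel merger): kuhomam → kuhomom
  rule 3: no change — kuhomom
  rule 4: no change — kuhomom
  ⇒ Moniken kuhomom
Babel: start from *kugomam.
  rule 1 (vowel merger): kugomam → kogomam
  rule 2 (pre-nasal raising): kogomam → kogumam
  ⇒ Babel kogumam
Momiru: *kugomam > kugumam > kuhumam  (by vowel merger, intervocalic lenition)
No other proto-form is consistent with every reflex, so the reconstruction is *kugomam.

*kugomam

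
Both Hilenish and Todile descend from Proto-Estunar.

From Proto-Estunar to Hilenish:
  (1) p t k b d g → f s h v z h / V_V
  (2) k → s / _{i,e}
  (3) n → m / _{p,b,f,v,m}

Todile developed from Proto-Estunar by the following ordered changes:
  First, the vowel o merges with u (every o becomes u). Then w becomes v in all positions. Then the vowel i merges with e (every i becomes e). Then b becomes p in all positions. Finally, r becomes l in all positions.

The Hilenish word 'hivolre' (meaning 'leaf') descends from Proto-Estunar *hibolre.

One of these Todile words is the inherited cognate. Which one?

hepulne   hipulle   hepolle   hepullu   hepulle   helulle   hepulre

hepulle

Todile: *hibolre
  hibolre → hibulre   [vowel merger]
  hibulre (rule 2 does not apply)
  hibulre → hebulre   [vowel merger]
  hebulre → hepulre   [unconditioned shift]
  hepulre → hepulle   [unconditioned shift]
  giving Todile hepulle.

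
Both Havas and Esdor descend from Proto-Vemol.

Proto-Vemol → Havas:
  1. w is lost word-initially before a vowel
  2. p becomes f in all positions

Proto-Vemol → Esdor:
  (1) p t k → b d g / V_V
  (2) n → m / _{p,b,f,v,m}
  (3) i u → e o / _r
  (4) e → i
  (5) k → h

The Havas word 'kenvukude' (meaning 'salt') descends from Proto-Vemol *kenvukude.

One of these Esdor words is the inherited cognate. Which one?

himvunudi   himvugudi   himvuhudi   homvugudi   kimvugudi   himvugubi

himvugudi

Esdor: *kenvukude
  kenvukude → kenvugude   [intervocalic voicing]
  kenvugude → kemvugude   [nasal place assimilation]
  kemvugude (rule 3 does not apply)
  kemvugude → kimvugudi   [vowel merger]
  kimvugudi → himvugudi   [unconditioned shift]
  giving Esdor himvugudi.
Only 'himvugudi' matches the regular Esdor development of *kenvukude.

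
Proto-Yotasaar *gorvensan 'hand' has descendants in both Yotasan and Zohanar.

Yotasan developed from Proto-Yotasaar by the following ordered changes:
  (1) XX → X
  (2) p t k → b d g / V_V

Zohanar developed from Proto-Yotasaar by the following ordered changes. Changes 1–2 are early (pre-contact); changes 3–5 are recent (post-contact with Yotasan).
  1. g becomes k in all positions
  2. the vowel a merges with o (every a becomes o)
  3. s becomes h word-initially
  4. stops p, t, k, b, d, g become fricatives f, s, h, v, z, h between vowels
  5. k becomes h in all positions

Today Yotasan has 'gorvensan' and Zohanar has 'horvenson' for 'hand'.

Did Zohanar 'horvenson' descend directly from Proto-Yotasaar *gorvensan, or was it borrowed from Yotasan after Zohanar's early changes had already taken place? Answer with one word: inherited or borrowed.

inherited

If inherited, *gorvensan would pass through all of Zohanar's changes:
Zohanar: *gorvensan > korvensan > korvenson > horvenson  (by unconditioned shift, vowel merger, unconditioned shift)
If borrowed from Yotasan 'gorvensan' after the early changes, it would undergo only the recent ones:
  rule 3 (debuccalisation): no change (gorvensan)
  rule 4 (intervocalic lenition): no change (gorvensan)
  rule 5 (unconditioned shift): no change (gorvensan)
  ⇒ as a loan: gorvensan
Zohanar 'horvenson' matches the inherited outcome exactly, so it is an inherited cognate, not a loan.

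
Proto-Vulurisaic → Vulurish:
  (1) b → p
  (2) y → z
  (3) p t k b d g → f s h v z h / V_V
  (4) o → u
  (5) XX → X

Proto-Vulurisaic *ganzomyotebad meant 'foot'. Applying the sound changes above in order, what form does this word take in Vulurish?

ganzumzusefad

Vulurish: *ganzomyotebad
  ganzomyotebad → ganzomyotepad   [unconditioned shift]
  ganzomyotepad → ganzomzotepad   [unconditioned shift]
  ganzomzotepad → ganzomzosefad   [intervocalic lenition]
  ganzomzosefad → ganzumzusefad   [vowel merger]
  ganzumzusefad (rule 5 does not apply)
  giving Vulurish ganzumzusefad.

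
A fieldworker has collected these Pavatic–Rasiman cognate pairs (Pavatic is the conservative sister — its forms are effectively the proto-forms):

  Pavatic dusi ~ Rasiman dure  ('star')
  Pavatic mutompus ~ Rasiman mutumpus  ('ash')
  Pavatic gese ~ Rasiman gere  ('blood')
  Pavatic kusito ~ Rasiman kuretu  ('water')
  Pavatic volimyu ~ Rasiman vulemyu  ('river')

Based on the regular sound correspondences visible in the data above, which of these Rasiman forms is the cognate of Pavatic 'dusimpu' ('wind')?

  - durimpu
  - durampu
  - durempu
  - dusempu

durempu

dusi ~ dure, kusito ~ kuretu — Pavatic s corresponds to Rasiman r between vowels (before a front vowel).
volimyu ~ vulemyu — Pavatic i corresponds to Rasiman e after a consonant, before a nasal.
Applying these to Pavatic 'dusimpu':
  dusimpu → durimpu   (s→r between vowels (before a front vowel))
  durimpu → durempu   (i→e after a consonant, before a nasal)
So the Rasiman cognate is 'durempu'.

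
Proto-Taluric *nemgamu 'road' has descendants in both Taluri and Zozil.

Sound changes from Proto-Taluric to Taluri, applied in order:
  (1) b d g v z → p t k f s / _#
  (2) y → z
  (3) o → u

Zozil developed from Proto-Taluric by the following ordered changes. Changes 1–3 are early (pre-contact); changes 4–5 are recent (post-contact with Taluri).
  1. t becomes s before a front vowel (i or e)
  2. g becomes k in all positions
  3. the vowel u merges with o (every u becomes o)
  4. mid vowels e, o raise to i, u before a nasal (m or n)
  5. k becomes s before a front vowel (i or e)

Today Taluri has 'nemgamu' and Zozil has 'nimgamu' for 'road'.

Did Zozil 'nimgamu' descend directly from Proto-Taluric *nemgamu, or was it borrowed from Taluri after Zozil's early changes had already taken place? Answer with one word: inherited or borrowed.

If inherited, *nemgamu would pass through all of Zozil's changes:
Zozil: *nemgamu > nemkamu > nemkamo > nimkamo  (by unconditioned shift, vowel merger, pre-nasal raising)
If borrowed from Taluri 'nemgamu' after the early changes, it would undergo only the recent ones:
  rule 4 (pre-nasal raising): nemgamu → nimgamu
  rule 5 (palatalisation): no change (nimgamu)
  ⇒ as a loan: nimgamu
Zozil 'nimgamu' matches the loan outcome 'nimgamu', not the inherited 'nimkamo' — it skipped the early Zozil changes, so it was borrowed from Taluri.

borrowed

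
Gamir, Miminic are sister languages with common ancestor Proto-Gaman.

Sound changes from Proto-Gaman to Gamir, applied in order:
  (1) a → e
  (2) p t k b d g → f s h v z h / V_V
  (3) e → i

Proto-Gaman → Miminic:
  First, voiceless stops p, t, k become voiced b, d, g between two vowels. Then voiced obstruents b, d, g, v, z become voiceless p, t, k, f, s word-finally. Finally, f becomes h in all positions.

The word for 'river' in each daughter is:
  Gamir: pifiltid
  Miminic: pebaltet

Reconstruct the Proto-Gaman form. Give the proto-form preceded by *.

Position 2: Gamir has i, Miminic has e. Miminic preserves e here (none of its changes turn any other segment into e), so the proto-segment is *e.
Position 8: Gamir has d, Miminic has t. Gamir preserves d here (none of its changes turn any other segment into d), so the proto-segment is *d.
Continuing position by position gives *pepalted; check it forward:
Gamir: *pepalted > pepelted > pefelted > pifiltid  (by vowel merger, intervocalic lenition, vowel merger)
Miminic: *pepalted
  pepalted → pebalted   [intervocalic voicing]
  pebalted → pebaltet   [final devoicing]
  pebaltet (rule 3 does not apply)
  giving Miminic pebaltet.
Only *pepalted yields all of Gamir pifiltid, Miminic pebaltet.

*pepalted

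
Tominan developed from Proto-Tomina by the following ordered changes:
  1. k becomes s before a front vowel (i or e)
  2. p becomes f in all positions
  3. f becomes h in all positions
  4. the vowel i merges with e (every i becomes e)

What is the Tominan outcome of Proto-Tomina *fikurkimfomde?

Tominan: *fikurkimfomde > fikursimfomde > hikursimhomde > hekursemhomde  (by palatalisation, unconditioned shift, vowel merger)

hekursemhomde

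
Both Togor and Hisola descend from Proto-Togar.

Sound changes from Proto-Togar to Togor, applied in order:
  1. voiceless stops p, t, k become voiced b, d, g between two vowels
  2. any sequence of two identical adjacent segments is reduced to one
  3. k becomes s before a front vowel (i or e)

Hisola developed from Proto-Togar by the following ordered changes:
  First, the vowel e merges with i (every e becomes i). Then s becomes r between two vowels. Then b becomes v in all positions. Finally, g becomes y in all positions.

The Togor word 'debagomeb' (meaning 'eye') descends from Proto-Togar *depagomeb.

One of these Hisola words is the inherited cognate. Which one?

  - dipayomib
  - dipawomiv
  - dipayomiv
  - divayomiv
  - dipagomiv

dipayomiv

Hisola: *depagomeb
  depagomeb → dipagomib   [vowel merger]
  dipagomib (rule 2 does not apply)
  dipagomib → dipagomiv   [unconditioned shift]
  dipagomiv → dipayomiv   [unconditioned shift]
  giving Hisola dipayomiv.
The other candidates each miss or misapply at least one Hisola change.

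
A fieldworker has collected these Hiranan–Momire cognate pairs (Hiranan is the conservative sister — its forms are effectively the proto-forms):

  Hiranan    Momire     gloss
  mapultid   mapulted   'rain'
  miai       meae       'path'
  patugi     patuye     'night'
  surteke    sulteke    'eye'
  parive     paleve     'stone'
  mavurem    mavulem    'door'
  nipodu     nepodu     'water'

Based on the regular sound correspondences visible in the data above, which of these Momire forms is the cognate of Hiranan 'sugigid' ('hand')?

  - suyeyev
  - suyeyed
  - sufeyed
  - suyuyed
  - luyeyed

patugi ~ patuye — Hiranan g corresponds to Momire y between vowels (before a front vowel).
mapultid ~ mapulted — Hiranan i corresponds to Momire e after a consonant, before a consonant other than r, m, n, p, b, f, v.
Applying these to Hiranan 'sugigid':
  sugigid → suyigid   (g→y between vowels (before a front vowel))
  suyigid → suyegid   (i→e after a consonant, before a consonant other than r, m, n, p, b, f, v)
  suyegid → suyeyid   (g→y between vowels (before a front vowel))
  suyeyid → suyeyed   (i→e after a consonant, before a consonant other than r, m, n, p, b, f, v)
So the Momire cognate is 'suyeyed'.

suyeyed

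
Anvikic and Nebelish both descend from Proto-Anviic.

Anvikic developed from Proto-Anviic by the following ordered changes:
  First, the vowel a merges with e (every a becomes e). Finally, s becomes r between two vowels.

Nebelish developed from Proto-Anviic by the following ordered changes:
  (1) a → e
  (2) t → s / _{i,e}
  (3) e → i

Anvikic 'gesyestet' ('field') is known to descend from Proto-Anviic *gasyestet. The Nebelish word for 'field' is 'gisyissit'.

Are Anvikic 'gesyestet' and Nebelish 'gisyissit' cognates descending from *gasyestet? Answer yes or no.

yes

Derive the expected Nebelish reflex of *gasyestet:
Nebelish: *gasyestet > gesyestet > gesyesset > gisyissit  (by vowel merger, palatalisation, vowel merger)
Nebelish 'gisyissit' matches the regular reflex exactly, so the pair is cognate.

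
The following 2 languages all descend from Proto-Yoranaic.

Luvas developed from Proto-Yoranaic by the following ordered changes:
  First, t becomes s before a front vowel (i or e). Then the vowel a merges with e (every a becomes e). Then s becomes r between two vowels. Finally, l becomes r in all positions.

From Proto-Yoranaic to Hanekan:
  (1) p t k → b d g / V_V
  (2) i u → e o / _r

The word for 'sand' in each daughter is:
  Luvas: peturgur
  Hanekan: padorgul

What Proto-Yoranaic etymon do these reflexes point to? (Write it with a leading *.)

*paturgul

Position 8: Luvas has r, Hanekan has l. Hanekan preserves l here (none of its changes turn any other segment into l), so the proto-segment is *l.
Position 2: Luvas has e, Hanekan has a. Hanekan preserves a here (none of its changes turn any other segment into a), so the proto-segment is *a.
Position 3: Luvas has t, Hanekan has d. Luvas preserves t here (none of its changes turn any other segment into t), so the proto-segment is *t.
Verify the candidate proto-form against each daughter:
Luvas: *paturgul
  paturgul (rule 1 does not apply)
  paturgul → peturgul   [vowel merger]
  peturgul (rule 3 does not apply)
  peturgul → peturgur   [unconditioned shift]
  giving Luvas peturgur.
Hanekan: *paturgul
  paturgul → padurgul   [intervocalic voicing]
  padurgul → padorgul   [pre-rhotic lowering]
  giving Hanekan padorgul.
No other proto-form is consistent with every reflex, so the reconstruction is *paturgul.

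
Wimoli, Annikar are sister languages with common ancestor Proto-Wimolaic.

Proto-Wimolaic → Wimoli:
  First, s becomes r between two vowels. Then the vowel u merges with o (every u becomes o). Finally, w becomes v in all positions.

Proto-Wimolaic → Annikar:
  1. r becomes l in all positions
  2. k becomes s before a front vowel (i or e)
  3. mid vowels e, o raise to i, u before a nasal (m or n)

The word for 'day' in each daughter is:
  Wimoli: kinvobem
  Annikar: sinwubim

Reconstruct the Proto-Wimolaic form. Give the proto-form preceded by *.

*kinwubem

Position 5: Wimoli has o, Annikar has u. Taking the neighbouring segments as reconstructed: Wimoli o could go back to *o or *u; Annikar u can only go back to *u — the one source consistent with every daughter is *u.
Position 1: Wimoli has k, Annikar has s. Wimoli preserves k here (none of its changes turn any other segment into k), so the proto-segment is *k.
Position 7: Wimoli has e, Annikar has i. Wimoli preserves e here (none of its changes turn any other segment into e), so the proto-segment is *e.
Continuing position by position gives *kinwubem; check it forward:
Wimoli: *kinwubem
  kinwubem (rule 1 does not apply)
  kinwubem → kinwobem   [vowel merger]
  kinwobem → kinvobem   [unconditioned shift]
  giving Wimoli kinvobem.
Annikar: *kinwubem
  kinwubem (rule 1 does not apply)
  kinwubem → sinwubem   [palatalisation]
  sinwubem → sinwubim   [pre-nasal raising]
  giving Annikar sinwubim.
No other proto-form is consistent with every reflex, so the reconstruction is *kinwubem.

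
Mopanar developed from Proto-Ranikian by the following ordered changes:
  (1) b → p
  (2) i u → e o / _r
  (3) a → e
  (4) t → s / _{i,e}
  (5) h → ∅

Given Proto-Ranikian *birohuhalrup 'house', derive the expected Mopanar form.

Mopanar: *birohuhalrup
  birohuhalrup → pirohuhalrup   [unconditioned shift]
  pirohuhalrup → perohuhalrup   [pre-rhotic lowering]
  perohuhalrup → perohuhelrup   [vowel merger]
  perohuhelrup (rule 4 does not apply)
  perohuhelrup → perouelrup   [h-loss]
  giving Mopanar perouelrup.

perouelrup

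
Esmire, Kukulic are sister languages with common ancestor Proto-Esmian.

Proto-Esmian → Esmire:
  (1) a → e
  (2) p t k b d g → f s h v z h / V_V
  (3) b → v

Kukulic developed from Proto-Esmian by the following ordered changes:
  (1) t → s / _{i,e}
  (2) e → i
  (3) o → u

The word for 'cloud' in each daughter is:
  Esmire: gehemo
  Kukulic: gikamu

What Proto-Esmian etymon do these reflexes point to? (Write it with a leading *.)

*gekamo

Position 2: Esmire has e, Kukulic has i. Taking the neighbouring segments as reconstructed: Esmire e could go back to *a or *e; Kukulic i could go back to *e or *i — the one source consistent with every daughter is *e.
Position 3: Esmire has h, Kukulic has k. Kukulic preserves k here (none of its changes turn any other segment into k), so the proto-segment is *k.
Continuing position by position gives *gekamo; check it forward:
Esmire: *gekamo > gekemo > gehemo  (by vowel merger, intervocalic lenition)
Kukulic: *gekamo > gikamo > gikamu  (by vowel merger, vowel merger)
Only *gekamo yields all of Esmire gehemo, Kukulic gikamu.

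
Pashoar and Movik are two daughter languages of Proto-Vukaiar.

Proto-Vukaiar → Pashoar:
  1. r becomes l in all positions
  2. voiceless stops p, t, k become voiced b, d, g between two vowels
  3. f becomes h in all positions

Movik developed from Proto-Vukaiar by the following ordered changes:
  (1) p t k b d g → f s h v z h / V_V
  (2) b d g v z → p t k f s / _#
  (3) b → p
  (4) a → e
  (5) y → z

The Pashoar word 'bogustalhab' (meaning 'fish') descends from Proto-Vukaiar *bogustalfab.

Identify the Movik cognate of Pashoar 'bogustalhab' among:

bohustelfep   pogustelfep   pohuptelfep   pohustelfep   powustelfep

pohustelfep

Movik: start from *bogustalfab.
  rule 1 (intervocalic lenition): bogustalfab → bohustalfab
  rule 2 (final devoicing): bohustalfab → bohustalfap
  rule 3 (unconditioned shift): bohustalfap → pohustalfap
  rule 4 (vowel merger): pohustalfap → pohustelfep
  rule 5: no change — pohustelfep
  ⇒ Movik pohustelfep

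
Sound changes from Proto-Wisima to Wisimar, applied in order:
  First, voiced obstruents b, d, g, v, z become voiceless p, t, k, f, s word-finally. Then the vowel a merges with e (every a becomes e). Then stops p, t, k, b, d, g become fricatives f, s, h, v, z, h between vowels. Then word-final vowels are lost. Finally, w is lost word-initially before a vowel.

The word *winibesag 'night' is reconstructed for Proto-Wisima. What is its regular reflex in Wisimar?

inivesek

Wisimar: *winibesag > winibesak > winibesek > winivesek > inivesek  (by final devoicing, vowel merger, intervocalic lenition, glide loss)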